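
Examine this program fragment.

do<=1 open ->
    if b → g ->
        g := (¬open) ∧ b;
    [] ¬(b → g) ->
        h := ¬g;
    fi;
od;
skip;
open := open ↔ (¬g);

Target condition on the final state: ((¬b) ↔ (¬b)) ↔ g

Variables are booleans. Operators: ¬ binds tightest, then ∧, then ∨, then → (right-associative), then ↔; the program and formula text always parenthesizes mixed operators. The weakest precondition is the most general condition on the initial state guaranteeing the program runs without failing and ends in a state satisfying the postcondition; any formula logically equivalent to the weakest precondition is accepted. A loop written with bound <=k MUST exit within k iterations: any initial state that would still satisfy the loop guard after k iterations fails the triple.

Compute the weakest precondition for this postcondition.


Working backward. After the program, the postcondition ((¬b) ↔ (¬b)) ↔ g must hold; in canonical form it is g.
Before open := open ↔ (¬g): g
Before skip: g
Before the loop (bound <=1), unroll the exhaustion recursion (WP_0 = exit-now case; WP_j = one more guarded iteration, up to j = 1):
  WP_0: (¬open) ∧ g
  WP_1: (open → (((b → g) → ((¬open) ∧ b)) ∧ ((¬(b → g)) → ((¬open) ∧ g)))) ∧ ((¬open) → g)
So before the loop: (open → (((b → g) → ((¬open) ∧ b)) ∧ ((¬(b → g)) → ((¬open) ∧ g)))) ∧ ((¬open) → g)
Answer: WP = (open → (((b → g) → ((¬open) ∧ b)) ∧ ((¬(b → g)) → ((¬open) ∧ g)))) ∧ ((¬open) → g)


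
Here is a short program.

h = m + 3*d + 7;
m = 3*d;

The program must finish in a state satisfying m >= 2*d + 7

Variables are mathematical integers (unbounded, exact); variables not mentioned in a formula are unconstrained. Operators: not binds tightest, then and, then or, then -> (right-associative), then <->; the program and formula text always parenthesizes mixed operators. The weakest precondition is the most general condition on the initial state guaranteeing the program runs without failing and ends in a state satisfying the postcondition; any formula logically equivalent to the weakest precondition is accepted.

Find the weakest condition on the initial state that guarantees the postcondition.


Working backward. After the program, m >= 2*d + 7 must hold.
Before m := 3*d: d >= 7
Before h := m + 3*d + 7: d >= 7
Answer: WP = d >= 7


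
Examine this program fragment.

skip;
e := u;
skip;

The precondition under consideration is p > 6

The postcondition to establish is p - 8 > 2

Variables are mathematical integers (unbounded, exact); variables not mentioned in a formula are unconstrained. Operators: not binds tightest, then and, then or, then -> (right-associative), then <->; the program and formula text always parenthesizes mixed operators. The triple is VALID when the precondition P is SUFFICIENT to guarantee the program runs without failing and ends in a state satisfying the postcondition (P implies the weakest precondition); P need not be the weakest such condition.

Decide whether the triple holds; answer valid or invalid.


Working backward. After the program, the postcondition p - 8 > 2 must hold; in canonical form it is p > 10.
Before skip: p > 10
Before e := u: p > 10
Before skip: p > 10
The weakest precondition is p > 10.
Check whether p > 6 implies it.
Countermodel: at the initial state p = 7, the precondition holds but the weakest precondition fails.
Answer: invalid


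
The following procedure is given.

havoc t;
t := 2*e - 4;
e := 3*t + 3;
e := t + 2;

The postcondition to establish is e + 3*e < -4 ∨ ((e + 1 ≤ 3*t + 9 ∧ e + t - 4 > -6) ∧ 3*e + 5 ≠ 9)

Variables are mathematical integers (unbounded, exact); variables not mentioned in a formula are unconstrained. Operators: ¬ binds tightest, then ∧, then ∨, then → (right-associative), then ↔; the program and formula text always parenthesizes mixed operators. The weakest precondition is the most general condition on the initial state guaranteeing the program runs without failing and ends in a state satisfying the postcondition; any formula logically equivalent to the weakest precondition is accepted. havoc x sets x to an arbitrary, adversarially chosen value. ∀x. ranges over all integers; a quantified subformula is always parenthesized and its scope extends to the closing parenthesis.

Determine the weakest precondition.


Working backward. After the program, the postcondition e + 3*e < -4 ∨ ((e + 1 ≤ 3*t + 9 ∧ e + t - 4 > -6) ∧ 3*e + 5 ≠ 9) must hold; in canonical form it is 4*e < -4 ∨ (e ≤ 3*t + 8 ∧ e + t > -2 ∧ 3*e ≠ 4).
Before e := t + 2: 4*t < -12 ∨ (2*t ≥ -6 ∧ 2*t > -4 ∧ 3*t ≠ -2)
Before e := 3*t + 3: 4*t < -12 ∨ (2*t ≥ -6 ∧ 2*t > -4 ∧ 3*t ≠ -2)
Before t := 2*e - 4: 8*e < 4 ∨ (4*e ≥ 2 ∧ 4*e > 4 ∧ 6*e ≠ 10)
Before havoc t: 8*e < 4 ∨ (4*e ≥ 2 ∧ 4*e > 4 ∧ 6*e ≠ 10)
Answer: WP = 8*e < 4 ∨ (4*e ≥ 2 ∧ 4*e > 4 ∧ 6*e ≠ 10)


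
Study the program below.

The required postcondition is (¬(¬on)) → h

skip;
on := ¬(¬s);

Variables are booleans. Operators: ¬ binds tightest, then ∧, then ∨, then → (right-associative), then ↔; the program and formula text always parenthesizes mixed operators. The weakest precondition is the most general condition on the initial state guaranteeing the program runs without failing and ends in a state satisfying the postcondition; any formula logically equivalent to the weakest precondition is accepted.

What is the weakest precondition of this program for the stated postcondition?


Working backward. After the program, the postcondition (¬(¬on)) → h must hold; in canonical form it is on → h.
Before on := ¬(¬s): s → h
Before skip: s → h
Answer: WP = s → h


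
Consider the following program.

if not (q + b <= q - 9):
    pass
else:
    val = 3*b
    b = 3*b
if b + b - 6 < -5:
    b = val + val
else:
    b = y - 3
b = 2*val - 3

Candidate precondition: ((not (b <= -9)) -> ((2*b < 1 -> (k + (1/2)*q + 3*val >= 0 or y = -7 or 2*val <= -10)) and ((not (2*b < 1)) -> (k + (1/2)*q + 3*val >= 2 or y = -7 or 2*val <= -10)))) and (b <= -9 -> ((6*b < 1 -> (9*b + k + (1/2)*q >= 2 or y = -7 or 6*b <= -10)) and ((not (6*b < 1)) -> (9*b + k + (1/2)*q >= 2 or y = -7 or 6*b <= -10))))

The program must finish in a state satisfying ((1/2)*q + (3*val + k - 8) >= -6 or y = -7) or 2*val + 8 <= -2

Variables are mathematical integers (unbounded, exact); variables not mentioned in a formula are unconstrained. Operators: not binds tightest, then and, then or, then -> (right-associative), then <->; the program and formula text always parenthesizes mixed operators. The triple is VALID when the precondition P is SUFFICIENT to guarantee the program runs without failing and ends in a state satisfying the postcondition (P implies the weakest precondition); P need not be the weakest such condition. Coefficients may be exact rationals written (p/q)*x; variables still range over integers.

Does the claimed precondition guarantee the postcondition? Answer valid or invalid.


Working backward. After the program, the postcondition ((1/2)*q + (3*val + k - 8) >= -6 or y = -7) or 2*val + 8 <= -2 must hold; in canonical form it is k + (1/2)*q + 3*val >= 2 or y = -7 or 2*val <= -10.
Before b := 2*val - 3: k + (1/2)*q + 3*val >= 2 or y = -7 or 2*val <= -10
Then branch requires k + (1/2)*q + 3*val >= 2 or y = -7 or 2*val <= -10; else branch requires k + (1/2)*q + 3*val >= 2 or y = -7 or 2*val <= -10.
Before the if: (2*b < 1 -> (k + (1/2)*q + 3*val >= 2 or y = -7 or 2*val <= -10)) and ((not (2*b < 1)) -> (k + (1/2)*q + 3*val >= 2 or y = -7 or 2*val <= -10))
Then branch requires (2*b < 1 -> (k + (1/2)*q + 3*val >= 2 or y = -7 or 2*val <= -10)) and ((not (2*b < 1)) -> (k + (1/2)*q + 3*val >= 2 or y = -7 or 2*val <= -10)); else branch requires (6*b < 1 -> (9*b + k + (1/2)*q >= 2 or y = -7 or 6*b <= -10)) and ((not (6*b < 1)) -> (9*b + k + (1/2)*q >= 2 or y = -7 or 6*b <= -10)).
Before the if: ((not (b <= -9)) -> ((2*b < 1 -> (k + (1/2)*q + 3*val >= 2 or y = -7 or 2*val <= -10)) and ((not (2*b < 1)) -> (k + (1/2)*q + 3*val >= 2 or y = -7 or 2*val <= -10)))) and (b <= -9 -> ((6*b < 1 -> (9*b + k + (1/2)*q >= 2 or y = -7 or 6*b <= -10)) and ((not (6*b < 1)) -> (9*b + k + (1/2)*q >= 2 or y = -7 or 6*b <= -10))))
The weakest precondition is ((not (b <= -9)) -> ((2*b < 1 -> (k + (1/2)*q + 3*val >= 2 or y = -7 or 2*val <= -10)) and ((not (2*b < 1)) -> (k + (1/2)*q + 3*val >= 2 or y = -7 or 2*val <= -10)))) and (b <= -9 -> ((6*b < 1 -> (9*b + k + (1/2)*q >= 2 or y = -7 or 6*b <= -10)) and ((not (6*b < 1)) -> (9*b + k + (1/2)*q >= 2 or y = -7 or 6*b <= -10)))).
Check whether ((not (b <= -9)) -> ((2*b < 1 -> (k + (1/2)*q + 3*val >= 0 or y = -7 or 2*val <= -10)) and ((not (2*b < 1)) -> (k + (1/2)*q + 3*val >= 2 or y = -7 or 2*val <= -10)))) and (b <= -9 -> ((6*b < 1 -> (9*b + k + (1/2)*q >= 2 or y = -7 or 6*b <= -10)) and ((not (6*b < 1)) -> (9*b + k + (1/2)*q >= 2 or y = -7 or 6*b <= -10)))) implies it.
Countermodel: at the initial state b = 0, k = 0, q = 24, val = -4, y = -6, the precondition holds but the weakest precondition fails.
Answer: invalid


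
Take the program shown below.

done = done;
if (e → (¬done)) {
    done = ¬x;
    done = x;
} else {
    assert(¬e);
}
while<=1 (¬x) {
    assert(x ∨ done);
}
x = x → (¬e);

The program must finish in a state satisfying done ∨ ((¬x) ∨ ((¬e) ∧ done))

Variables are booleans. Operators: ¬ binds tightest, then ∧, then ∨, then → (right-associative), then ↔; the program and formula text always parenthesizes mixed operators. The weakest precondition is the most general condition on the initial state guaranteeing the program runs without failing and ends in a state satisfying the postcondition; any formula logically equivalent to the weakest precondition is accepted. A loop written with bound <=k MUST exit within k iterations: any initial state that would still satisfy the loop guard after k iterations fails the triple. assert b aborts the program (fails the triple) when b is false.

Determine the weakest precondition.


Working backward. After the program, the postcondition done ∨ ((¬x) ∨ ((¬e) ∧ done)) must hold; in canonical form it is done ∨ (¬x) ∨ ((¬e) ∧ done).
Before x := x → (¬e): done ∨ (¬(x → (¬e))) ∨ ((¬e) ∧ done)
Before the loop (bound <=1), unroll the exhaustion recursion (WP_0 = exit-now case; WP_j = one more guarded iteration, up to j = 1):
  WP_0: x ∧ (done ∨ (¬(x → (¬e))) ∨ ((¬e) ∧ done))
  WP_1: ((¬x) → ((x ∨ done) ∧ x ∧ (done ∨ (¬(x → (¬e))) ∨ ((¬e) ∧ done)))) ∧ (x → (done ∨ (¬(x → (¬e))) ∨ ((¬e) ∧ done)))
So before the loop: ((¬x) → ((x ∨ done) ∧ x ∧ (done ∨ (¬(x → (¬e))) ∨ ((¬e) ∧ done)))) ∧ (x → (done ∨ (¬(x → (¬e))) ∨ ((¬e) ∧ done)))
Then branch requires ((¬x) → (x ∧ (x ∨ (¬(x → (¬e))) ∨ ((¬e) ∧ x)))) ∧ (x → (x ∨ (¬(x → (¬e))) ∨ ((¬e) ∧ x))); else branch requires (¬e) ∧ ((¬x) → ((x ∨ done) ∧ x ∧ (done ∨ (¬(x → (¬e))) ∨ ((¬e) ∧ done)))) ∧ (x → (done ∨ (¬(x → (¬e))) ∨ ((¬e) ∧ done))).
Before the if: ((e → (¬done)) → (((¬x) → (x ∧ (x ∨ (¬(x → (¬e))) ∨ ((¬e) ∧ x)))) ∧ (x → (x ∨ (¬(x → (¬e))) ∨ ((¬e) ∧ x))))) ∧ ((¬(e → (¬done))) → ((¬e) ∧ ((¬x) → ((x ∨ done) ∧ x ∧ (done ∨ (¬(x → (¬e))) ∨ ((¬e) ∧ done)))) ∧ (x → (done ∨ (¬(x → (¬e))) ∨ ((¬e) ∧ done)))))
Before done := done: ((e → (¬done)) → (((¬x) → (x ∧ (x ∨ (¬(x → (¬e))) ∨ ((¬e) ∧ x)))) ∧ (x → (x ∨ (¬(x → (¬e))) ∨ ((¬e) ∧ x))))) ∧ ((¬(e → (¬done))) → ((¬e) ∧ ((¬x) → ((x ∨ done) ∧ x ∧ (done ∨ (¬(x → (¬e))) ∨ ((¬e) ∧ done)))) ∧ (x → (done ∨ (¬(x → (¬e))) ∨ ((¬e) ∧ done)))))
Answer: WP = ((e → (¬done)) → (((¬x) → (x ∧ (x ∨ (¬(x → (¬e))) ∨ ((¬e) ∧ x)))) ∧ (x → (x ∨ (¬(x → (¬e))) ∨ ((¬e) ∧ x))))) ∧ ((¬(e → (¬done))) → ((¬e) ∧ ((¬x) → ((x ∨ done) ∧ x ∧ (done ∨ (¬(x → (¬e))) ∨ ((¬e) ∧ done)))) ∧ (x → (done ∨ (¬(x → (¬e))) ∨ ((¬e) ∧ done)))))


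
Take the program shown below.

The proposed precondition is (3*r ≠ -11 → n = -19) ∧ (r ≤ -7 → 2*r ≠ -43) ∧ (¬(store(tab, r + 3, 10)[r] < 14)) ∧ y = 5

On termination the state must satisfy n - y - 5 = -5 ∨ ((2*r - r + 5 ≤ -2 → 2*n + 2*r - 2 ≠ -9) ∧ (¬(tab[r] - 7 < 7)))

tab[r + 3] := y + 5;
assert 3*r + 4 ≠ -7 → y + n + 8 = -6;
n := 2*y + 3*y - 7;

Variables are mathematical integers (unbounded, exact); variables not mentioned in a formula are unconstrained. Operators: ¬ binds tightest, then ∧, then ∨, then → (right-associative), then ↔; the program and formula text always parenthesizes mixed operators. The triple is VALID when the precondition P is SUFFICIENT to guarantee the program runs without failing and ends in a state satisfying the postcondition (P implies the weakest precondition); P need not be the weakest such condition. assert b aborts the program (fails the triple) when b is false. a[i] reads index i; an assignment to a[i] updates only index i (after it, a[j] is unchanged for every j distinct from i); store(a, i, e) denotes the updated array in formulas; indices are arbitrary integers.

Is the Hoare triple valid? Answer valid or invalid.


Working backward. After the program, the postcondition n - y - 5 = -5 ∨ ((2*r - r + 5 ≤ -2 → 2*n + 2*r - 2 ≠ -9) ∧ (¬(tab[r] - 7 < 7))) must hold; in canonical form it is n = y ∨ ((r ≤ -7 → 2*n + 2*r ≠ -7) ∧ (¬(tab[r] < 14))).
Before n := 2*y + 3*y - 7: 4*y = 7 ∨ ((r ≤ -7 → 2*r + 10*y ≠ 7) ∧ (¬(tab[r] < 14)))
Before assert 3*r + 4 ≠ -7 → y + n + 8 = -6: (3*r ≠ -11 → n + y = -14) ∧ (4*y = 7 ∨ ((r ≤ -7 → 2*r + 10*y ≠ 7) ∧ (¬(tab[r] < 14))))
Before tab[r + 3] := y + 5: (3*r ≠ -11 → n + y = -14) ∧ (4*y = 7 ∨ ((r ≤ -7 → 2*r + 10*y ≠ 7) ∧ (¬(store(tab, r + 3, y + 5)[r] < 14))))
The weakest precondition is (3*r ≠ -11 → n + y = -14) ∧ (4*y = 7 ∨ ((r ≤ -7 → 2*r + 10*y ≠ 7) ∧ (¬(store(tab, r + 3, y + 5)[r] < 14)))).
Check whether (3*r ≠ -11 → n = -19) ∧ (r ≤ -7 → 2*r ≠ -43) ∧ (¬(store(tab, r + 3, 10)[r] < 14)) ∧ y = 5 implies it.
Every state satisfying the precondition satisfies the weakest precondition: the implication holds.
Answer: valid


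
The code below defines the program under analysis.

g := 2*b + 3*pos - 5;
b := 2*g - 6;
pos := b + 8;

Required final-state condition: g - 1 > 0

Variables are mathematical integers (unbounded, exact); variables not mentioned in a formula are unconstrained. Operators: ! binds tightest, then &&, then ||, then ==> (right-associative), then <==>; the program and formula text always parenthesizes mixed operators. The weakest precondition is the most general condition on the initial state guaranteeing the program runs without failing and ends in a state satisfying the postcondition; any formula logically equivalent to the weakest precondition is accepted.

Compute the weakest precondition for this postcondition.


Working backward. After the program, the postcondition g - 1 > 0 must hold; in canonical form it is g > 1.
Before pos := b + 8: g > 1
Before b := 2*g - 6: g > 1
Before g := 2*b + 3*pos - 5: 2*b + 3*pos > 6
Answer: WP = 2*b + 3*pos > 6


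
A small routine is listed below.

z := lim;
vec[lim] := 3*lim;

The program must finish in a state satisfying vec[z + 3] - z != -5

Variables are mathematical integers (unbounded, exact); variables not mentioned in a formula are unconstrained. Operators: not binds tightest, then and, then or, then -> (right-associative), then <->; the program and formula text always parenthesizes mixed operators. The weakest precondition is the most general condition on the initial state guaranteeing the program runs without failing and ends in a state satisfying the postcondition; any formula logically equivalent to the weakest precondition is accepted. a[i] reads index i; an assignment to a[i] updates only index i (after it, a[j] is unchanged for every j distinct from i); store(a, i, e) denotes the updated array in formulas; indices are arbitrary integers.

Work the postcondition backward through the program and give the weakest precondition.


Working backward. After the program, the postcondition vec[z + 3] - z != -5 must hold; in canonical form it is vec[z + 3] != z - 5.
Before vec[lim] := 3*lim: store(vec, lim, 3*lim)[z + 3] != z - 5
Before z := lim: store(vec, lim, 3*lim)[lim + 3] != lim - 5
Answer: WP = store(vec, lim, 3*lim)[lim + 3] != lim - 5


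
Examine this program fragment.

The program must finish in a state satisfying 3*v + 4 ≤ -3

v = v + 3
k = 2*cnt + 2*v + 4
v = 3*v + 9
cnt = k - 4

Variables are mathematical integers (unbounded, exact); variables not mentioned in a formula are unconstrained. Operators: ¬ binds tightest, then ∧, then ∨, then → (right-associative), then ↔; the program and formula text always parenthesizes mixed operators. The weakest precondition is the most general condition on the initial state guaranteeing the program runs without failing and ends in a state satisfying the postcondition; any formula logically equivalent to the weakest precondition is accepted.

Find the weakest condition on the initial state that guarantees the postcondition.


Working backward. After the program, the postcondition 3*v + 4 ≤ -3 must hold; in canonical form it is 3*v ≤ -7.
Before cnt := k - 4: 3*v ≤ -7
Before v := 3*v + 9: 9*v ≤ -34
Before k := 2*cnt + 2*v + 4: 9*v ≤ -34
Before v := v + 3: 9*v ≤ -61
Answer: WP = 9*v ≤ -61


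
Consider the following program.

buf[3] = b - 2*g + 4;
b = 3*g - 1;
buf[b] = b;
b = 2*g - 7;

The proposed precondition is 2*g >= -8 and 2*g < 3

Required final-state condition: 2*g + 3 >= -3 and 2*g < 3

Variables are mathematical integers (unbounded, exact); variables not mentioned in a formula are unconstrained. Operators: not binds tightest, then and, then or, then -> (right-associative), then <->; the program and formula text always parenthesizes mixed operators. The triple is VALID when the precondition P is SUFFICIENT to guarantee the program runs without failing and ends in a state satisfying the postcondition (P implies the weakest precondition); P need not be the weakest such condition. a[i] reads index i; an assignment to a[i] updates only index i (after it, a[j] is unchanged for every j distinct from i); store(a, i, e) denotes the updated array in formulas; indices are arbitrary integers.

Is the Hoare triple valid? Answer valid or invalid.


Working backward. After the program, the postcondition 2*g + 3 >= -3 and 2*g < 3 must hold; in canonical form it is 2*g >= -6 and 2*g < 3.
Before b := 2*g - 7: 2*g >= -6 and 2*g < 3
Before buf[b] := b: 2*g >= -6 and 2*g < 3
Before b := 3*g - 1: 2*g >= -6 and 2*g < 3
Before buf[3] := b - 2*g + 4: 2*g >= -6 and 2*g < 3
The weakest precondition is 2*g >= -6 and 2*g < 3.
Check whether 2*g >= -8 and 2*g < 3 implies it.
Countermodel: at the initial state g = -4, the precondition holds but the weakest precondition fails.
Answer: invalid


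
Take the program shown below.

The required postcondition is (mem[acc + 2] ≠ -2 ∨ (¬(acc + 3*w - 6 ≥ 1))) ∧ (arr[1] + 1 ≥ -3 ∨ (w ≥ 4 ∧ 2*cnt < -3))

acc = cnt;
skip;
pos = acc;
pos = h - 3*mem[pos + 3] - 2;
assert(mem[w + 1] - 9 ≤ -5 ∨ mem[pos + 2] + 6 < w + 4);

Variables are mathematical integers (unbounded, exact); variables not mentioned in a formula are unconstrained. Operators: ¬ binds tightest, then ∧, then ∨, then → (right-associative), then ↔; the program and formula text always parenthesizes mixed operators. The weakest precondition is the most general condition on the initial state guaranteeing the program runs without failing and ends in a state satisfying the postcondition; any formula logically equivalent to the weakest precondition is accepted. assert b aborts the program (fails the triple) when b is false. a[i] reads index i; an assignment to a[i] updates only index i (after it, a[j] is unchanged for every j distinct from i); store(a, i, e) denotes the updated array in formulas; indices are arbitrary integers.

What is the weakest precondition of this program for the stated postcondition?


Working backward. After the program, the postcondition (mem[acc + 2] ≠ -2 ∨ (¬(acc + 3*w - 6 ≥ 1))) ∧ (arr[1] + 1 ≥ -3 ∨ (w ≥ 4 ∧ 2*cnt < -3)) must hold; in canonical form it is (mem[acc + 2] ≠ -2 ∨ (¬(acc + 3*w ≥ 7))) ∧ (arr[1] ≥ -4 ∨ (w ≥ 4 ∧ 2*cnt < -3)).
Before assert mem[w + 1] - 9 ≤ -5 ∨ mem[pos + 2] + 6 < w + 4: (mem[w + 1] ≤ 4 ∨ mem[pos + 2] < w - 2) ∧ (mem[acc + 2] ≠ -2 ∨ (¬(acc + 3*w ≥ 7))) ∧ (arr[1] ≥ -4 ∨ (w ≥ 4 ∧ 2*cnt < -3))
Before pos := h - 3*mem[pos + 3] - 2: (mem[w + 1] ≤ 4 ∨ mem[-3*mem[pos + 3] + h] < w - 2) ∧ (mem[acc + 2] ≠ -2 ∨ (¬(acc + 3*w ≥ 7))) ∧ (arr[1] ≥ -4 ∨ (w ≥ 4 ∧ 2*cnt < -3))
Before pos := acc: (mem[w + 1] ≤ 4 ∨ mem[-3*mem[acc + 3] + h] < w - 2) ∧ (mem[acc + 2] ≠ -2 ∨ (¬(acc + 3*w ≥ 7))) ∧ (arr[1] ≥ -4 ∨ (w ≥ 4 ∧ 2*cnt < -3))
Before skip: (mem[w + 1] ≤ 4 ∨ mem[-3*mem[acc + 3] + h] < w - 2) ∧ (mem[acc + 2] ≠ -2 ∨ (¬(acc + 3*w ≥ 7))) ∧ (arr[1] ≥ -4 ∨ (w ≥ 4 ∧ 2*cnt < -3))
Before acc := cnt: (mem[w + 1] ≤ 4 ∨ mem[-3*mem[cnt + 3] + h] < w - 2) ∧ (mem[cnt + 2] ≠ -2 ∨ (¬(cnt + 3*w ≥ 7))) ∧ (arr[1] ≥ -4 ∨ (w ≥ 4 ∧ 2*cnt < -3))
Answer: WP = (mem[w + 1] ≤ 4 ∨ mem[-3*mem[cnt + 3] + h] < w - 2) ∧ (mem[cnt + 2] ≠ -2 ∨ (¬(cnt + 3*w ≥ 7))) ∧ (arr[1] ≥ -4 ∨ (w ≥ 4 ∧ 2*cnt < -3))


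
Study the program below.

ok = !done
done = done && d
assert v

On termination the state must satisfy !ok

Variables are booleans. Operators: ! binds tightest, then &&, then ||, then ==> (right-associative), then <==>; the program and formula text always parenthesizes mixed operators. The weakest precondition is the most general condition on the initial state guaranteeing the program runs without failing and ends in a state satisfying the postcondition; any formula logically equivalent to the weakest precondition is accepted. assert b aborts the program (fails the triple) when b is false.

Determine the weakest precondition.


Working backward. After the program, !ok must hold.
Before assert v: v && (!ok)
Before done := done && d: v && (!ok)
Before ok := !done: v && done
Answer: WP = v && done


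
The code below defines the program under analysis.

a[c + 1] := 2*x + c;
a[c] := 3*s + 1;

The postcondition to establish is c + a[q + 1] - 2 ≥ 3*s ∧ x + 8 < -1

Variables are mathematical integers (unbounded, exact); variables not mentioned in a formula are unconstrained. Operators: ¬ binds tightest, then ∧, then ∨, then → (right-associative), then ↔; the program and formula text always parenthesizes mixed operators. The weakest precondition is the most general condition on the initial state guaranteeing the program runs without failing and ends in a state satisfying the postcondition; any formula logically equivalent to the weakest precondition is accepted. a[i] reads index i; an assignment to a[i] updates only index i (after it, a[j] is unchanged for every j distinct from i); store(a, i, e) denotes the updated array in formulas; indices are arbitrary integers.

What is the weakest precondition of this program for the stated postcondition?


Working backward. After the program, the postcondition c + a[q + 1] - 2 ≥ 3*s ∧ x + 8 < -1 must hold; in canonical form it is a[q + 1] + c ≥ 3*s + 2 ∧ x < -9.
Before a[c] := 3*s + 1: store(a, c, 3*s + 1)[q + 1] + c ≥ 3*s + 2 ∧ x < -9
Before a[c + 1] := 2*x + c: store(store(a, c + 1, c + 2*x), c, 3*s + 1)[q + 1] + c ≥ 3*s + 2 ∧ x < -9
Answer: WP = store(store(a, c + 1, c + 2*x), c, 3*s + 1)[q + 1] + c ≥ 3*s + 2 ∧ x < -9


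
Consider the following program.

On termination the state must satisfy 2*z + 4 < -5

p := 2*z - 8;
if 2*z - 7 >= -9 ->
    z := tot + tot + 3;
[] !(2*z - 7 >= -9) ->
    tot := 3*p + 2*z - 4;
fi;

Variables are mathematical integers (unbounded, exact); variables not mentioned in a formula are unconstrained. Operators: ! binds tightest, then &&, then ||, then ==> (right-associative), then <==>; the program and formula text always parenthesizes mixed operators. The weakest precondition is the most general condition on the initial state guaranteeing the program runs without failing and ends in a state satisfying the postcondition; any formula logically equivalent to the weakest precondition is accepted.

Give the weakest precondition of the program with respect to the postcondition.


Working backward. After the program, the postcondition 2*z + 4 < -5 must hold; in canonical form it is 2*z < -9.
Then branch requires 4*tot < -15; else branch requires 2*z < -9.
Before the if: (2*z >= -2 ==> 4*tot < -15) && ((!(2*z >= -2)) ==> 2*z < -9)
Before p := 2*z - 8: (2*z >= -2 ==> 4*tot < -15) && ((!(2*z >= -2)) ==> 2*z < -9)
Answer: WP = (2*z >= -2 ==> 4*tot < -15) && ((!(2*z >= -2)) ==> 2*z < -9)


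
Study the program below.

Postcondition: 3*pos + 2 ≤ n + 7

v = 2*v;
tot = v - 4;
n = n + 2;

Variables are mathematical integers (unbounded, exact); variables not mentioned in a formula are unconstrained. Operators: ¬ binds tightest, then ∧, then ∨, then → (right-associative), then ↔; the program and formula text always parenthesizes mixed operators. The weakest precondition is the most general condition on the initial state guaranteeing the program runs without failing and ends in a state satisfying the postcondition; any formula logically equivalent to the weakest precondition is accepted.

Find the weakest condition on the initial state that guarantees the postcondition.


Working backward. After the program, the postcondition 3*pos + 2 ≤ n + 7 must hold; in canonical form it is 3*pos ≤ n + 5.
Before n := n + 2: 3*pos ≤ n + 7
Before tot := v - 4: 3*pos ≤ n + 7
Before v := 2*v: 3*pos ≤ n + 7
Answer: WP = 3*pos ≤ n + 7


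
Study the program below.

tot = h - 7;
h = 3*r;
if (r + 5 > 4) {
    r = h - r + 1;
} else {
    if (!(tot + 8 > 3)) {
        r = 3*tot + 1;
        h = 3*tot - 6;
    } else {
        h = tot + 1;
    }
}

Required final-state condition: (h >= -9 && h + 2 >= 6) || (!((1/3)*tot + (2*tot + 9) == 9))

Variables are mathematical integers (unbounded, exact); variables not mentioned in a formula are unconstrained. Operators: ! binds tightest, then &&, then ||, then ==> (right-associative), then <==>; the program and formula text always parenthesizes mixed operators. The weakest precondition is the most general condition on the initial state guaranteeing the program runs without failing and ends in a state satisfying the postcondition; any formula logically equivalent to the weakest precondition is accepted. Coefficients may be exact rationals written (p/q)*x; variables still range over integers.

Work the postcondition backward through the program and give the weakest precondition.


Working backward. After the program, the postcondition (h >= -9 && h + 2 >= 6) || (!((1/3)*tot + (2*tot + 9) == 9)) must hold; in canonical form it is (h >= -9 && h >= 4) || (!((7/3)*tot == 0)).
Then branch requires (h >= -9 && h >= 4) || (!((7/3)*tot == 0)); else branch requires ((!(tot > -5)) ==> ((3*tot >= -3 && 3*tot >= 10) || (!((7/3)*tot == 0)))) && (tot > -5 ==> ((tot >= -10 && tot >= 3) || (!((7/3)*tot == 0)))).
Before the if: (r > -1 ==> ((h >= -9 && h >= 4) || (!((7/3)*tot == 0)))) && ((!(r > -1)) ==> (((!(tot > -5)) ==> ((3*tot >= -3 && 3*tot >= 10) || (!((7/3)*tot == 0)))) && (tot > -5 ==> ((tot >= -10 && tot >= 3) || (!((7/3)*tot == 0))))))
Before h := 3*r: (r > -1 ==> ((3*r >= -9 && 3*r >= 4) || (!((7/3)*tot == 0)))) && ((!(r > -1)) ==> (((!(tot > -5)) ==> ((3*tot >= -3 && 3*tot >= 10) || (!((7/3)*tot == 0)))) && (tot > -5 ==> ((tot >= -10 && tot >= 3) || (!((7/3)*tot == 0))))))
Before tot := h - 7: (r > -1 ==> ((3*r >= -9 && 3*r >= 4) || (!((7/3)*h == 49/3)))) && ((!(r > -1)) ==> (((!(h > 2)) ==> ((3*h >= 18 && 3*h >= 31) || (!((7/3)*h == 49/3)))) && (h > 2 ==> ((h >= -3 && h >= 10) || (!((7/3)*h == 49/3))))))
Answer: WP = (r > -1 ==> ((3*r >= -9 && 3*r >= 4) || (!((7/3)*h == 49/3)))) && ((!(r > -1)) ==> (((!(h > 2)) ==> ((3*h >= 18 && 3*h >= 31) || (!((7/3)*h == 49/3)))) && (h > 2 ==> ((h >= -3 && h >= 10) || (!((7/3)*h == 49/3))))))


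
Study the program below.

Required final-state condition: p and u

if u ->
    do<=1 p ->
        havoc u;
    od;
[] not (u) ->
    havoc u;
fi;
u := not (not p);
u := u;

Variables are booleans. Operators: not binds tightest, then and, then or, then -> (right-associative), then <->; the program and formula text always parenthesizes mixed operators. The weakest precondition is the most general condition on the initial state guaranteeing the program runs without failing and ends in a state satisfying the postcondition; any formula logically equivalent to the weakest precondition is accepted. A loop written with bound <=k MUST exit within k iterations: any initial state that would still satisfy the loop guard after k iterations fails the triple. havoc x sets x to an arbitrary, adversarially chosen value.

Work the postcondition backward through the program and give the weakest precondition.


Working backward. After the program, p and u must hold.
Before u := u: p and u
Before u := not (not p): p
Then branch requires (not p) and ((not p) -> p); else branch requires p.
Before the if: (u -> ((not p) and ((not p) -> p))) and ((not u) -> p)
Answer: WP = (u -> ((not p) and ((not p) -> p))) and ((not u) -> p)


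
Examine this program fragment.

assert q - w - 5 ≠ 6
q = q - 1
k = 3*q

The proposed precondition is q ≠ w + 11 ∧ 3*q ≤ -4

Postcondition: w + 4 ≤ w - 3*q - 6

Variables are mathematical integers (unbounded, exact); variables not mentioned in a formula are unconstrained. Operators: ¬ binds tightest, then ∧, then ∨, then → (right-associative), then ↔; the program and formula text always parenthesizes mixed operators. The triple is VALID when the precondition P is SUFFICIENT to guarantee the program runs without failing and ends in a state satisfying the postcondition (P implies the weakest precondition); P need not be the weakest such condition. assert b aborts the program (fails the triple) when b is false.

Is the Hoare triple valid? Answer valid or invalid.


Working backward. After the program, the postcondition w + 4 ≤ w - 3*q - 6 must hold; in canonical form it is 3*q ≤ -10.
Before k := 3*q: 3*q ≤ -10
Before q := q - 1: 3*q ≤ -7
Before assert q - w - 5 ≠ 6: q ≠ w + 11 ∧ 3*q ≤ -7
The weakest precondition is q ≠ w + 11 ∧ 3*q ≤ -7.
Check whether q ≠ w + 11 ∧ 3*q ≤ -4 implies it.
Countermodel: at the initial state q = -2, w = -12, the precondition holds but the weakest precondition fails.
Answer: invalid


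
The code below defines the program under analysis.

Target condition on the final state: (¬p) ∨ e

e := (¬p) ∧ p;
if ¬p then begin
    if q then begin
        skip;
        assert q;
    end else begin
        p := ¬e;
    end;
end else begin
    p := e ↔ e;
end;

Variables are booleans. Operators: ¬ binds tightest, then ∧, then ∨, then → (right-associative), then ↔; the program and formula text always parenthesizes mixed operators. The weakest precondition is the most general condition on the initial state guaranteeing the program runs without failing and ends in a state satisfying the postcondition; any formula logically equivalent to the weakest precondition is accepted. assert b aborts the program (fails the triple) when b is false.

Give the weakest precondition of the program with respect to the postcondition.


Working backward. After the program, (¬p) ∨ e must hold.
Then branch requires (q → (q ∧ ((¬p) ∨ e))) ∧ ((¬q) → e); else branch requires e.
Before the if: ((¬p) → ((q → (q ∧ ((¬p) ∨ e))) ∧ ((¬q) → e))) ∧ (p → e)
Before e := (¬p) ∧ p: ((¬p) → ((q → (q ∧ (¬p))) ∧ q)) ∧ (¬p)
Answer: WP = ((¬p) → ((q → (q ∧ (¬p))) ∧ q)) ∧ (¬p)


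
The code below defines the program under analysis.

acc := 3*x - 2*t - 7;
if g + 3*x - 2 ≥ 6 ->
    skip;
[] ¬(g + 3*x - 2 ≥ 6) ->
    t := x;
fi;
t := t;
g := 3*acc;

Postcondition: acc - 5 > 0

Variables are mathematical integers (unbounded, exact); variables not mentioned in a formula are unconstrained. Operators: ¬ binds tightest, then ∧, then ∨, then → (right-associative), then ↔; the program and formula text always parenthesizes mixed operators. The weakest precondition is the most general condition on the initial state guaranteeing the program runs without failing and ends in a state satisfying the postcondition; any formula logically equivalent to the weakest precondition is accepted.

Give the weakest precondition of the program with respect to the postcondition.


Working backward. After the program, the postcondition acc - 5 > 0 must hold; in canonical form it is acc > 5.
Before g := 3*acc: acc > 5
Before t := t: acc > 5
Then branch requires acc > 5; else branch requires acc > 5.
Before the if: (g + 3*x ≥ 8 → acc > 5) ∧ ((¬(g + 3*x ≥ 8)) → acc > 5)
Before acc := 3*x - 2*t - 7: (g + 3*x ≥ 8 → 3*x > 2*t + 12) ∧ ((¬(g + 3*x ≥ 8)) → 3*x > 2*t + 12)
Answer: WP = (g + 3*x ≥ 8 → 3*x > 2*t + 12) ∧ ((¬(g + 3*x ≥ 8)) → 3*x > 2*t + 12)


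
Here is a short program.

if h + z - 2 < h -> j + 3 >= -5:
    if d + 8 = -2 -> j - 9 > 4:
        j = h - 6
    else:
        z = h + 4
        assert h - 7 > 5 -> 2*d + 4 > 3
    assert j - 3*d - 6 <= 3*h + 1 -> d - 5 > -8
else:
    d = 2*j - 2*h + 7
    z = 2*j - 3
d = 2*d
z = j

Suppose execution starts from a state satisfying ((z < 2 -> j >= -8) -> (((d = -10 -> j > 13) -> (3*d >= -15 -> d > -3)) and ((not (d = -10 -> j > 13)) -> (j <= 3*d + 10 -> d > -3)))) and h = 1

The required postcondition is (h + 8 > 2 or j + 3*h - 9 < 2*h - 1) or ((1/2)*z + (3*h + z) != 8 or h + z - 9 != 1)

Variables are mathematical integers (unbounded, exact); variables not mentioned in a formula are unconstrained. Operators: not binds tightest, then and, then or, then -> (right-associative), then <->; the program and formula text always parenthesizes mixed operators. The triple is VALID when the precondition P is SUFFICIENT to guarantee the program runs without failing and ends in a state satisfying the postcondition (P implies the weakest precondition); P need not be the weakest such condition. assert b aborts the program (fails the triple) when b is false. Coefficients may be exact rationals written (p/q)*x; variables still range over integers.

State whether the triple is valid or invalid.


Working backward. After the program, the postcondition (h + 8 > 2 or j + 3*h - 9 < 2*h - 1) or ((1/2)*z + (3*h + z) != 8 or h + z - 9 != 1) must hold; in canonical form it is h > -6 or h + j < 8 or 3*h + (3/2)*z != 8 or h + z != 10.
Before z := j: h > -6 or h + j < 8 or 3*h + (3/2)*j != 8 or h + j != 10
Before d := 2*d: h > -6 or h + j < 8 or 3*h + (3/2)*j != 8 or h + j != 10
Then branch requires ((d = -10 -> j > 13) -> ((3*d + 2*h >= -13 -> d > -3) and (h > -6 or 2*h < 14 or (9/2)*h != 17 or 2*h != 16))) and ((not (d = -10 -> j > 13)) -> ((h > 12 -> 2*d > -1) and (j <= 3*d + 3*h + 7 -> d > -3) and (h > -6 or h + j < 8 or 3*h + (3/2)*j != 8 or h + j != 10))); else branch requires h > -6 or h + j < 8 or 3*h + (3/2)*j != 8 or h + j != 10.
Before the if: ((z < 2 -> j >= -8) -> (((d = -10 -> j > 13) -> ((3*d + 2*h >= -13 -> d > -3) and (h > -6 or 2*h < 14 or (9/2)*h != 17 or 2*h != 16))) and ((not (d = -10 -> j > 13)) -> ((h > 12 -> 2*d > -1) and (j <= 3*d + 3*h + 7 -> d > -3) and (h > -6 or h + j < 8 or 3*h + (3/2)*j != 8 or h + j != 10))))) and ((not (z < 2 -> j >= -8)) -> (h > -6 or h + j < 8 or 3*h + (3/2)*j != 8 or h + j != 10))
The weakest precondition is ((z < 2 -> j >= -8) -> (((d = -10 -> j > 13) -> ((3*d + 2*h >= -13 -> d > -3) and (h > -6 or 2*h < 14 or (9/2)*h != 17 or 2*h != 16))) and ((not (d = -10 -> j > 13)) -> ((h > 12 -> 2*d > -1) and (j <= 3*d + 3*h + 7 -> d > -3) and (h > -6 or h + j < 8 or 3*h + (3/2)*j != 8 or h + j != 10))))) and ((not (z < 2 -> j >= -8)) -> (h > -6 or h + j < 8 or 3*h + (3/2)*j != 8 or h + j != 10)).
Check whether ((z < 2 -> j >= -8) -> (((d = -10 -> j > 13) -> (3*d >= -15 -> d > -3)) and ((not (d = -10 -> j > 13)) -> (j <= 3*d + 10 -> d > -3)))) and h = 1 implies it.
Every state satisfying the precondition satisfies the weakest precondition: the implication holds.
Answer: valid


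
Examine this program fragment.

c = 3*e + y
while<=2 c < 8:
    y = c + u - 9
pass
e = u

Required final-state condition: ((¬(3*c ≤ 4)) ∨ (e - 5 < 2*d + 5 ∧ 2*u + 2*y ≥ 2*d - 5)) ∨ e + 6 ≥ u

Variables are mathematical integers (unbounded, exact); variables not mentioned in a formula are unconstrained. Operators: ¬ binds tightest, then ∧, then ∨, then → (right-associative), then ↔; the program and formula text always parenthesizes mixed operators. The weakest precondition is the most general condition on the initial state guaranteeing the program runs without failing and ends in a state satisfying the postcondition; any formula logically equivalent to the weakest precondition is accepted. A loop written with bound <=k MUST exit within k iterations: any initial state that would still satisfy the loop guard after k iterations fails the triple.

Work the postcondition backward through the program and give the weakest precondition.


Working backward. After the program, the postcondition ((¬(3*c ≤ 4)) ∨ (e - 5 < 2*d + 5 ∧ 2*u + 2*y ≥ 2*d - 5)) ∨ e + 6 ≥ u must hold; in canonical form it is (¬(3*c ≤ 4)) ∨ (e < 2*d + 10 ∧ 2*u + 2*y ≥ 2*d - 5) ∨ e ≥ u - 6.
Before e := u: true
Before skip: true
Before the loop (bound <=2), unroll the exhaustion recursion (WP_0 = exit-now case; WP_j = one more guarded iteration, up to j = 2):
  WP_0: ¬(c < 8)
  WP_1: c < 8 → (¬(c < 8))
  WP_2: c < 8 → (c < 8 → (¬(c < 8)))
So before the loop: c < 8 → (c < 8 → (¬(c < 8)))
Before c := 3*e + y: 3*e + y < 8 → (3*e + y < 8 → (¬(3*e + y < 8)))
Answer: WP = 3*e + y < 8 → (3*e + y < 8 → (¬(3*e + y < 8)))


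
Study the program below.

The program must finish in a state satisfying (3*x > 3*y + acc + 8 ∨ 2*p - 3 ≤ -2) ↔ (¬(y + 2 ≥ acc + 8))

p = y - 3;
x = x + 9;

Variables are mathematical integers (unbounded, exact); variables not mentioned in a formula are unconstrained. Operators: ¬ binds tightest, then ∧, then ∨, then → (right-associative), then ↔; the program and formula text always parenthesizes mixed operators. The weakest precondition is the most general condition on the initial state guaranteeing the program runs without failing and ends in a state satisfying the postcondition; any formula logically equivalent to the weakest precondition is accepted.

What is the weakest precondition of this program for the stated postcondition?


Working backward. After the program, the postcondition (3*x > 3*y + acc + 8 ∨ 2*p - 3 ≤ -2) ↔ (¬(y + 2 ≥ acc + 8)) must hold; in canonical form it is (3*x > acc + 3*y + 8 ∨ 2*p ≤ 1) ↔ (¬(y ≥ acc + 6)).
Before x := x + 9: (3*x > acc + 3*y - 19 ∨ 2*p ≤ 1) ↔ (¬(y ≥ acc + 6))
Before p := y - 3: (3*x > acc + 3*y - 19 ∨ 2*y ≤ 7) ↔ (¬(y ≥ acc + 6))
Answer: WP = (3*x > acc + 3*y - 19 ∨ 2*y ≤ 7) ↔ (¬(y ≥ acc + 6))


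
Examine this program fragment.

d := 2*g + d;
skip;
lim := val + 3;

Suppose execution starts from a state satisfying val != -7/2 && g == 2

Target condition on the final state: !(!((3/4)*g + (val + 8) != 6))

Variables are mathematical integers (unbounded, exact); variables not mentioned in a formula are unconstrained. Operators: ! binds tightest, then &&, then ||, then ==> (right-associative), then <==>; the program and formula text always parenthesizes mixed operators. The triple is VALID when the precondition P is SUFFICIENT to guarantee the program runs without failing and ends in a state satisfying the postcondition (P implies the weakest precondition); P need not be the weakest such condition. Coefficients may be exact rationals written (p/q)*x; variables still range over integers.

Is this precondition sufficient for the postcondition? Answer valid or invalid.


Working backward. After the program, the postcondition !(!((3/4)*g + (val + 8) != 6)) must hold; in canonical form it is (3/4)*g + val != -2.
Before lim := val + 3: (3/4)*g + val != -2
Before skip: (3/4)*g + val != -2
Before d := 2*g + d: (3/4)*g + val != -2
The weakest precondition is (3/4)*g + val != -2.
Check whether val != -7/2 && g == 2 implies it.
Every state satisfying the precondition satisfies the weakest precondition: the implication holds.
Answer: valid
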